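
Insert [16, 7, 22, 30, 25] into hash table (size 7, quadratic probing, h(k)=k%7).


Insertions: 16->slot 2; 7->slot 0; 22->slot 1; 30->slot 3; 25->slot 4
Table: [7, 22, 16, 30, 25, None, None]


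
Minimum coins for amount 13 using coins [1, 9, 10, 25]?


dp[0]=0; dp[i]=1+min(dp[i-c] for c in coins)
...dp[8]=8, dp[9]=1, dp[10]=1, dp[11]=2, dp[12]=3, dp[13]=4
Minimum coins for 13 = 4


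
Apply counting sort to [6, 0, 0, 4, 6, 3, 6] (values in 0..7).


Count array: [2, 0, 0, 1, 1, 0, 3, 0]
Reconstruct: [0, 0, 3, 4, 6, 6, 6]


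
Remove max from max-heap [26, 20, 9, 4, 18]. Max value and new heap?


Max = 26
Replace root with last, heapify down
Resulting heap: [20, 18, 9, 4]


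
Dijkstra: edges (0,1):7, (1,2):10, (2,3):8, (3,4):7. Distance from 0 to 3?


Dijkstra from 0:
Distances: {0: 0, 1: 7, 2: 17, 3: 25, 4: 32}
Shortest distance to 3 = 25, path = [0, 1, 2, 3]


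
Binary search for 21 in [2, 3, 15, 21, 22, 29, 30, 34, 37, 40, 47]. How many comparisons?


Search for 21:
[0,10] mid=5 arr[5]=29
[0,4] mid=2 arr[2]=15
[3,4] mid=3 arr[3]=21
Total: 3 comparisons


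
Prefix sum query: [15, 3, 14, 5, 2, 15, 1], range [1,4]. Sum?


Prefix sums: [0, 15, 18, 32, 37, 39, 54, 55]
Sum[1..4] = prefix[5] - prefix[1] = 39 - 15 = 24


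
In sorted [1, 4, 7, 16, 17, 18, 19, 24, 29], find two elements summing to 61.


Two pointers: lo=0, hi=8
No pair sums to 61


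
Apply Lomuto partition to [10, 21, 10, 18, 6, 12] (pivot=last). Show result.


Elements <= 12 go left of pivot.
Result: [10, 10, 6, 12, 21, 18], pivot at index 3


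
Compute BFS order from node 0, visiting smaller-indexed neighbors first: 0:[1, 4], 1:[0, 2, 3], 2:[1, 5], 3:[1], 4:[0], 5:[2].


BFS queue: start with [0]
Visit order: [0, 1, 4, 2, 3, 5]


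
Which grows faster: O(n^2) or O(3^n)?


quadratic grows slower than exponential (base 3)
O(n^2) is asymptotically smaller; O(3^n) grows faster


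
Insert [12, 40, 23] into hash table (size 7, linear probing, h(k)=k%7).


Insertions: 12->slot 5; 40->slot 6; 23->slot 2
Table: [None, None, 23, None, None, 12, 40]


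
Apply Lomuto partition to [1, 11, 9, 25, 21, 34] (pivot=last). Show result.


Elements <= 34 go left of pivot.
Result: [1, 11, 9, 25, 21, 34], pivot at index 5


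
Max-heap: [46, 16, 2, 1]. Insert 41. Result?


Append 41: [46, 16, 2, 1, 41]
Bubble up: swap idx 4(41) with idx 1(16)
Result: [46, 41, 2, 1, 16]


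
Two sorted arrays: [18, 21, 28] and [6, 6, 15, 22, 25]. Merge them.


Compare heads, take smaller each step.
Merged: [6, 6, 15, 18, 21, 22, 25, 28]


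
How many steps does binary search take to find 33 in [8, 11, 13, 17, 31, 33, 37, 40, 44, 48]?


Search for 33:
[0,9] mid=4 arr[4]=31
[5,9] mid=7 arr[7]=40
[5,6] mid=5 arr[5]=33
Total: 3 comparisons


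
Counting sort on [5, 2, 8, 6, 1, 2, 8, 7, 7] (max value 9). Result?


Count array: [0, 1, 2, 0, 0, 1, 1, 2, 2, 0]
Reconstruct: [1, 2, 2, 5, 6, 7, 7, 8, 8]


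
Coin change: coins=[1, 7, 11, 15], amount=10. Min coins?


dp[0]=0; dp[i]=1+min(dp[i-c] for c in coins)
...dp[5]=5, dp[6]=6, dp[7]=1, dp[8]=2, dp[9]=3, dp[10]=4
Minimum coins for 10 = 4


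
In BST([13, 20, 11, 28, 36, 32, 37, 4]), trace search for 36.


BST root = 13
Search for 36: compare at each node
Path: [13, 20, 28, 36]


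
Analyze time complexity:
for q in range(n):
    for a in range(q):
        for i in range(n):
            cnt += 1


Per nesting level: O(n) * O(n) [triangular over q] * O(n) = O(n^3)
Complexity: O(n^3)


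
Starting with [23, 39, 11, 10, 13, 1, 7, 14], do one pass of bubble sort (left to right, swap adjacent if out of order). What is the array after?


After one pass: [23, 11, 10, 13, 1, 7, 14, 39]


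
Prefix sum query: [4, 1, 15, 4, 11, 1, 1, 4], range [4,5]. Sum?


Prefix sums: [0, 4, 5, 20, 24, 35, 36, 37, 41]
Sum[4..5] = prefix[6] - prefix[4] = 36 - 24 = 12


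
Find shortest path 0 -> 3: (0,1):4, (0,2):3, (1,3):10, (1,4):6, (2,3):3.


Dijkstra from 0:
Distances: {0: 0, 1: 4, 2: 3, 3: 6, 4: 10}
Shortest distance to 3 = 6, path = [0, 2, 3]


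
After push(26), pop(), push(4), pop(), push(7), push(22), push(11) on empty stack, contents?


push(26) -> [26]
pop() returns 26 -> []
push(4) -> [4]
pop() returns 4 -> []
push(7) -> [7]
push(22) -> [7, 22]
push(11) -> [7, 22, 11]
Final stack (bottom to top): [7, 22, 11]


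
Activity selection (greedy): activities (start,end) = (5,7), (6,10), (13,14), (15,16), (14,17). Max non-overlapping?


Greedy: pick earliest-ending, then skip overlaps.
Selected (3 activities): [(5, 7), (13, 14), (15, 16)]


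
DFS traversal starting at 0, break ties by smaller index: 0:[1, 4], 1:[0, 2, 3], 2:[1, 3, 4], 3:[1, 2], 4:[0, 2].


DFS stack-based: start with [0]
Visit order: [0, 1, 2, 3, 4]


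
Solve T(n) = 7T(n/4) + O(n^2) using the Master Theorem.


a=7, b=4, c=2. log_4(7)=1.404 < c=2. Case 3: O(n^c) = O(n^2)
Complexity: O(n^2)


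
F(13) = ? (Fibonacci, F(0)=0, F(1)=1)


F(n)=F(n-1)+F(n-2)
...F(11)=89, F(12)=144, F(13)=233


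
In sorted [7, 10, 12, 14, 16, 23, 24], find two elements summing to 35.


Two pointers: lo=0, hi=6
Found pair: (12, 23) summing to 35


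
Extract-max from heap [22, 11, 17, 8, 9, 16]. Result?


Max = 22
Replace root with last, heapify down
Resulting heap: [17, 11, 16, 8, 9]


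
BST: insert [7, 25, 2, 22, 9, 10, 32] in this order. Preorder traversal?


Root = 7; build tree by BST insertion.
Preorder traversal: [7, 2, 25, 22, 9, 10, 32]


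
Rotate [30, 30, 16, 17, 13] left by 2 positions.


Left rotate by 2: [16, 17, 13, 30, 30]


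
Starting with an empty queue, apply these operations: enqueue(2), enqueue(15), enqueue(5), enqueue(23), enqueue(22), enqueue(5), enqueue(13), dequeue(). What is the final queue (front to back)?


enqueue(2) -> [2]
enqueue(15) -> [2, 15]
enqueue(5) -> [2, 15, 5]
enqueue(23) -> [2, 15, 5, 23]
enqueue(22) -> [2, 15, 5, 23, 22]
enqueue(5) -> [2, 15, 5, 23, 22, 5]
enqueue(13) -> [2, 15, 5, 23, 22, 5, 13]
dequeue() returns 2 -> [15, 5, 23, 22, 5, 13]
Final queue (front to back): [15, 5, 23, 22, 5, 13]


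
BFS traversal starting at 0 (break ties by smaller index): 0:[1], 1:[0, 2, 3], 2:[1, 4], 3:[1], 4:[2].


BFS queue: start with [0]
Visit order: [0, 1, 2, 3, 4]


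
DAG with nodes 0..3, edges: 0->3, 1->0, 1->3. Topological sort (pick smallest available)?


Kahn's algorithm, process smallest node first
Order: [1, 0, 2, 3]


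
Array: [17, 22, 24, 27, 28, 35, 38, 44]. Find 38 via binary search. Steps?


Search for 38:
[0,7] mid=3 arr[3]=27
[4,7] mid=5 arr[5]=35
[6,7] mid=6 arr[6]=38
Total: 3 comparisons


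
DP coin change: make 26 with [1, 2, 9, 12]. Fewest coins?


dp[0]=0; dp[i]=1+min(dp[i-c] for c in coins)
...dp[21]=2, dp[22]=3, dp[23]=3, dp[24]=2, dp[25]=3, dp[26]=3
Minimum coins for 26 = 3


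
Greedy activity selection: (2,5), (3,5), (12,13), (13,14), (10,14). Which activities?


Greedy: pick earliest-ending, then skip overlaps.
Selected (3 activities): [(2, 5), (12, 13), (13, 14)]


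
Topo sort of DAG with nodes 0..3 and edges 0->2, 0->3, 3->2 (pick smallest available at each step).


Kahn's algorithm, process smallest node first
Order: [0, 1, 3, 2]


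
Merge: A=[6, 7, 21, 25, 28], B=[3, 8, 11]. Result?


Compare heads, take smaller each step.
Merged: [3, 6, 7, 8, 11, 21, 25, 28]


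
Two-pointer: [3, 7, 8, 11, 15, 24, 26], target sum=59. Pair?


Two pointers: lo=0, hi=6
No pair sums to 59


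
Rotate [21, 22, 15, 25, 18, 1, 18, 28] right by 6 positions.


Right rotate by 6: [15, 25, 18, 1, 18, 28, 21, 22]


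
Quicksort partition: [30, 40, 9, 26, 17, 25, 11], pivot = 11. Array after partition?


Elements <= 11 go left of pivot.
Result: [9, 11, 30, 26, 17, 25, 40], pivot at index 1


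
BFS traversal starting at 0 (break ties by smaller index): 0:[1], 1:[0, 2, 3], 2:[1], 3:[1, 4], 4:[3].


BFS queue: start with [0]
Visit order: [0, 1, 2, 3, 4]


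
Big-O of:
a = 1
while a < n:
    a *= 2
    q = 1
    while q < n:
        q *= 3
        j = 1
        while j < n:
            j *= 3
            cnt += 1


Per nesting level: O(log n) * O(log n) * O(log n) = O((log n)^3)
Complexity: O((log n)^3)


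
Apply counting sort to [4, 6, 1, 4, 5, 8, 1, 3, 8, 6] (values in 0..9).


Count array: [0, 2, 0, 1, 2, 1, 2, 0, 2, 0]
Reconstruct: [1, 1, 3, 4, 4, 5, 6, 6, 8, 8]


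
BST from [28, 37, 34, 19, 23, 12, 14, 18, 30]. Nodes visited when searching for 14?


BST root = 28
Search for 14: compare at each node
Path: [28, 19, 12, 14]


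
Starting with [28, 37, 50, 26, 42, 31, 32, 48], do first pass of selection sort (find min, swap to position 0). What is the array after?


After one pass: [26, 37, 50, 28, 42, 31, 32, 48]


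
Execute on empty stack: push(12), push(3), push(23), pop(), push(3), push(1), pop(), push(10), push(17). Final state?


push(12) -> [12]
push(3) -> [12, 3]
push(23) -> [12, 3, 23]
pop() returns 23 -> [12, 3]
push(3) -> [12, 3, 3]
push(1) -> [12, 3, 3, 1]
pop() returns 1 -> [12, 3, 3]
push(10) -> [12, 3, 3, 10]
push(17) -> [12, 3, 3, 10, 17]
Final stack (bottom to top): [12, 3, 3, 10, 17]


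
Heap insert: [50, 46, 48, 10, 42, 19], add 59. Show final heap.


Append 59: [50, 46, 48, 10, 42, 19, 59]
Bubble up: swap idx 6(59) with idx 2(48); swap idx 2(59) with idx 0(50)
Result: [59, 46, 50, 10, 42, 19, 48]


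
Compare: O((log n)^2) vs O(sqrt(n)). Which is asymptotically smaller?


polylogarithmic grows slower than sublinear
O((log n)^2) is asymptotically smaller; O(sqrt(n)) grows faster


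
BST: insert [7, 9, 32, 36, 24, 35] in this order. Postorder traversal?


Root = 7; build tree by BST insertion.
Postorder traversal: [24, 35, 36, 32, 9, 7]


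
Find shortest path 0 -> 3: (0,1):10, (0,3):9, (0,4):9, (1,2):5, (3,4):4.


Dijkstra from 0:
Distances: {0: 0, 1: 10, 2: 15, 3: 9, 4: 9}
Shortest distance to 3 = 9, path = [0, 3]


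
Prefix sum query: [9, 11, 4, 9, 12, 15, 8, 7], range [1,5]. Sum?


Prefix sums: [0, 9, 20, 24, 33, 45, 60, 68, 75]
Sum[1..5] = prefix[6] - prefix[1] = 60 - 9 = 51


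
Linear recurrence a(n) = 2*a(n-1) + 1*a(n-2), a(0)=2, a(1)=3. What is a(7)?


Build bottom-up:
...a(5)=111, a(6)=268, a(7)=2*268+1*111=647


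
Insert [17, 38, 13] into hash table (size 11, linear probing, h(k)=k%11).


Insertions: 17->slot 6; 38->slot 5; 13->slot 2
Table: [None, None, 13, None, None, 38, 17, None, None, None, None]


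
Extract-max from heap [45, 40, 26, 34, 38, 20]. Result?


Max = 45
Replace root with last, heapify down
Resulting heap: [40, 38, 26, 34, 20]


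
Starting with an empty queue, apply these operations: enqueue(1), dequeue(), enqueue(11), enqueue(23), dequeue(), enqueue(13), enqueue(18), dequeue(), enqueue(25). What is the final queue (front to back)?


enqueue(1) -> [1]
dequeue() returns 1 -> []
enqueue(11) -> [11]
enqueue(23) -> [11, 23]
dequeue() returns 11 -> [23]
enqueue(13) -> [23, 13]
enqueue(18) -> [23, 13, 18]
dequeue() returns 23 -> [13, 18]
enqueue(25) -> [13, 18, 25]
Final queue (front to back): [13, 18, 25]


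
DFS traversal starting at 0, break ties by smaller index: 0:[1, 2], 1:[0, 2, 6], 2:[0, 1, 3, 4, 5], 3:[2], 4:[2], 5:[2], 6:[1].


DFS stack-based: start with [0]
Visit order: [0, 1, 2, 3, 4, 5, 6]


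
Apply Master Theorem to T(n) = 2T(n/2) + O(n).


a=2, b=2, c=1. log_2(2)=1 = c=1. Case 2: O(n^c log n) = O(n log n)
Complexity: O(n log n)


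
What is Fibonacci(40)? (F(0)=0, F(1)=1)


F(n)=F(n-1)+F(n-2)
...F(38)=39088169, F(39)=63245986, F(40)=102334155


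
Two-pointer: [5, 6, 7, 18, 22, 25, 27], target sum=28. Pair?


Two pointers: lo=0, hi=6
Found pair: (6, 22) summing to 28


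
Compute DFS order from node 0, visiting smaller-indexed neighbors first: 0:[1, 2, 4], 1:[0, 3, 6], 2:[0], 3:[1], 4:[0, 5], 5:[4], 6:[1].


DFS stack-based: start with [0]
Visit order: [0, 1, 3, 6, 2, 4, 5]


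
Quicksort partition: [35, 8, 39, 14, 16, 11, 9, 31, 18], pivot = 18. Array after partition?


Elements <= 18 go left of pivot.
Result: [8, 14, 16, 11, 9, 18, 39, 31, 35], pivot at index 5


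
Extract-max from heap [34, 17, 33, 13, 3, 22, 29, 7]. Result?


Max = 34
Replace root with last, heapify down
Resulting heap: [33, 17, 29, 13, 3, 22, 7]


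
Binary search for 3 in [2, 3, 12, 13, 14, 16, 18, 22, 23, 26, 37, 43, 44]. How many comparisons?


Search for 3:
[0,12] mid=6 arr[6]=18
[0,5] mid=2 arr[2]=12
[0,1] mid=0 arr[0]=2
[1,1] mid=1 arr[1]=3
Total: 4 comparisons


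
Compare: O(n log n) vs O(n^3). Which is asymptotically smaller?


linearithmic grows slower than cubic
O(n log n) is asymptotically smaller; O(n^3) grows faster


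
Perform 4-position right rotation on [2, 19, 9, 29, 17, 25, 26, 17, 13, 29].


Right rotate by 4: [26, 17, 13, 29, 2, 19, 9, 29, 17, 25]


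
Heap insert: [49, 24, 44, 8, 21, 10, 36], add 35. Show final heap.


Append 35: [49, 24, 44, 8, 21, 10, 36, 35]
Bubble up: swap idx 7(35) with idx 3(8); swap idx 3(35) with idx 1(24)
Result: [49, 35, 44, 24, 21, 10, 36, 8]


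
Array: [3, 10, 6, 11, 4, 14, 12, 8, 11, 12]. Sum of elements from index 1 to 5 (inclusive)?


Prefix sums: [0, 3, 13, 19, 30, 34, 48, 60, 68, 79, 91]
Sum[1..5] = prefix[6] - prefix[1] = 48 - 3 = 45


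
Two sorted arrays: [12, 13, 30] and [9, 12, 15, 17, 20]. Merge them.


Compare heads, take smaller each step.
Merged: [9, 12, 12, 13, 15, 17, 20, 30]


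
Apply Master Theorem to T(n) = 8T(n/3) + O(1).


a=8, b=3, c=0. log_3(8)=1.893 > c=0. Case 1: O(n^log_b(a)) = O(n^1.893)
Complexity: O(n^1.893)


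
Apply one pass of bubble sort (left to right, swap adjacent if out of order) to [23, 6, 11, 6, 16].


After one pass: [6, 11, 6, 16, 23]


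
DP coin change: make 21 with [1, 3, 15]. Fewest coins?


dp[0]=0; dp[i]=1+min(dp[i-c] for c in coins)
...dp[16]=2, dp[17]=3, dp[18]=2, dp[19]=3, dp[20]=4, dp[21]=3
Minimum coins for 21 = 3


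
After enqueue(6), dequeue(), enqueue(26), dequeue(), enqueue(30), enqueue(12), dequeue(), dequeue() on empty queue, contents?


enqueue(6) -> [6]
dequeue() returns 6 -> []
enqueue(26) -> [26]
dequeue() returns 26 -> []
enqueue(30) -> [30]
enqueue(12) -> [30, 12]
dequeue() returns 30 -> [12]
dequeue() returns 12 -> []
Final queue (front to back): []


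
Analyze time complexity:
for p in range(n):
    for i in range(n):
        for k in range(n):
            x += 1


Per nesting level: O(n) * O(n) * O(n) = O(n^3)
Complexity: O(n^3)


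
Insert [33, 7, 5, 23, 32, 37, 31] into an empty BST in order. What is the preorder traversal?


Root = 33; build tree by BST insertion.
Preorder traversal: [33, 7, 5, 23, 32, 31, 37]


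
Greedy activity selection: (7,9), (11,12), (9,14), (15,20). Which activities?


Greedy: pick earliest-ending, then skip overlaps.
Selected (3 activities): [(7, 9), (11, 12), (15, 20)]


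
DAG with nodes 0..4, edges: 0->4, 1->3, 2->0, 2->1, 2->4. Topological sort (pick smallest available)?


Kahn's algorithm, process smallest node first
Order: [2, 0, 1, 3, 4]


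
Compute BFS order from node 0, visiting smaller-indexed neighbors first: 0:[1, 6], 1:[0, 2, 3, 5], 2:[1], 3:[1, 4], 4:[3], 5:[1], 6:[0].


BFS queue: start with [0]
Visit order: [0, 1, 6, 2, 3, 5, 4]


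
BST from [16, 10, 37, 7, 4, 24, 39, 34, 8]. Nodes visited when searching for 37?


BST root = 16
Search for 37: compare at each node
Path: [16, 37]


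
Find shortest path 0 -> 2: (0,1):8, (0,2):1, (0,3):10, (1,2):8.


Dijkstra from 0:
Distances: {0: 0, 1: 8, 2: 1, 3: 10}
Shortest distance to 2 = 1, path = [0, 2]


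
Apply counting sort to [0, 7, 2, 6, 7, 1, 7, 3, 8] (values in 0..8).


Count array: [1, 1, 1, 1, 0, 0, 1, 3, 1]
Reconstruct: [0, 1, 2, 3, 6, 7, 7, 7, 8]


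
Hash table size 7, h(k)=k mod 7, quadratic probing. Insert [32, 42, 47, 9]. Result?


Insertions: 32->slot 4; 42->slot 0; 47->slot 5; 9->slot 2
Table: [42, None, 9, None, 32, 47, None]


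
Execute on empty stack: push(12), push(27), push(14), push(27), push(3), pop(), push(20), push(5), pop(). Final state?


push(12) -> [12]
push(27) -> [12, 27]
push(14) -> [12, 27, 14]
push(27) -> [12, 27, 14, 27]
push(3) -> [12, 27, 14, 27, 3]
pop() returns 3 -> [12, 27, 14, 27]
push(20) -> [12, 27, 14, 27, 20]
push(5) -> [12, 27, 14, 27, 20, 5]
pop() returns 5 -> [12, 27, 14, 27, 20]
Final stack (bottom to top): [12, 27, 14, 27, 20]


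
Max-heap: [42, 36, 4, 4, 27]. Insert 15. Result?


Append 15: [42, 36, 4, 4, 27, 15]
Bubble up: swap idx 5(15) with idx 2(4)
Result: [42, 36, 15, 4, 27, 4]


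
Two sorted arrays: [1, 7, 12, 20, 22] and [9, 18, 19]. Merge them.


Compare heads, take smaller each step.
Merged: [1, 7, 9, 12, 18, 19, 20, 22]


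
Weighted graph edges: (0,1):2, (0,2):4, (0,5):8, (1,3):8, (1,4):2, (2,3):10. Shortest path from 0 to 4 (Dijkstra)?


Dijkstra from 0:
Distances: {0: 0, 1: 2, 2: 4, 3: 10, 4: 4, 5: 8}
Shortest distance to 4 = 4, path = [0, 1, 4]


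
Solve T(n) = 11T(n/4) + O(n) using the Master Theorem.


a=11, b=4, c=1. log_4(11)=1.730 > c=1. Case 1: O(n^log_b(a)) = O(n^1.730)
Complexity: O(n^1.730)


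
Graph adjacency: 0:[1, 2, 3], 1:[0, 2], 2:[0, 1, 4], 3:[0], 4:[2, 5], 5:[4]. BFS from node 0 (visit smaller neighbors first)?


BFS queue: start with [0]
Visit order: [0, 1, 2, 3, 4, 5]


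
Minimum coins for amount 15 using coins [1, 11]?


dp[0]=0; dp[i]=1+min(dp[i-c] for c in coins)
...dp[10]=10, dp[11]=1, dp[12]=2, dp[13]=3, dp[14]=4, dp[15]=5
Minimum coins for 15 = 5


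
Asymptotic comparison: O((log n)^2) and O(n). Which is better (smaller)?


polylogarithmic grows slower than linear
O((log n)^2) is asymptotically smaller; O(n) grows faster


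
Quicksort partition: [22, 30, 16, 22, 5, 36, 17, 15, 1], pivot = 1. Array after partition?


Elements <= 1 go left of pivot.
Result: [1, 30, 16, 22, 5, 36, 17, 15, 22], pivot at index 0


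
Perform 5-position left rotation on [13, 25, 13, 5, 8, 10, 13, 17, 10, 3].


Left rotate by 5: [10, 13, 17, 10, 3, 13, 25, 13, 5, 8]


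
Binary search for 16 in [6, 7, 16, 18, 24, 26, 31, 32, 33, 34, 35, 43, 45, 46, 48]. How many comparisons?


Search for 16:
[0,14] mid=7 arr[7]=32
[0,6] mid=3 arr[3]=18
[0,2] mid=1 arr[1]=7
[2,2] mid=2 arr[2]=16
Total: 4 comparisons


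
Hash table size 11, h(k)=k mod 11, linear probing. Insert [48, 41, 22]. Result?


Insertions: 48->slot 4; 41->slot 8; 22->slot 0
Table: [22, None, None, None, 48, None, None, None, 41, None, None]


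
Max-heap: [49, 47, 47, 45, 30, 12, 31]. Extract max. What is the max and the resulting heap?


Max = 49
Replace root with last, heapify down
Resulting heap: [47, 45, 47, 31, 30, 12]


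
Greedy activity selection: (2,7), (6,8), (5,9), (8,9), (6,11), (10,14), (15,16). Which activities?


Greedy: pick earliest-ending, then skip overlaps.
Selected (4 activities): [(2, 7), (8, 9), (10, 14), (15, 16)]


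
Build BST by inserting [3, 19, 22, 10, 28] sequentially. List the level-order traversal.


Root = 3; build tree by BST insertion.
Level-Order traversal: [3, 19, 10, 22, 28]


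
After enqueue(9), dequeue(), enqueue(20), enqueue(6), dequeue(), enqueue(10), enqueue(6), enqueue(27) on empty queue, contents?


enqueue(9) -> [9]
dequeue() returns 9 -> []
enqueue(20) -> [20]
enqueue(6) -> [20, 6]
dequeue() returns 20 -> [6]
enqueue(10) -> [6, 10]
enqueue(6) -> [6, 10, 6]
enqueue(27) -> [6, 10, 6, 27]
Final queue (front to back): [6, 10, 6, 27]


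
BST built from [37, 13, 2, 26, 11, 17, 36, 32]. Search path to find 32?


BST root = 37
Search for 32: compare at each node
Path: [37, 13, 26, 36, 32]


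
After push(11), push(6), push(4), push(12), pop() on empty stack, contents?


push(11) -> [11]
push(6) -> [11, 6]
push(4) -> [11, 6, 4]
push(12) -> [11, 6, 4, 12]
pop() returns 12 -> [11, 6, 4]
Final stack (bottom to top): [11, 6, 4]


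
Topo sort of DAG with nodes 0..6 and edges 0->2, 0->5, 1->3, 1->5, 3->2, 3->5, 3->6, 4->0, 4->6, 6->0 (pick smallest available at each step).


Kahn's algorithm, process smallest node first
Order: [1, 3, 4, 6, 0, 2, 5]


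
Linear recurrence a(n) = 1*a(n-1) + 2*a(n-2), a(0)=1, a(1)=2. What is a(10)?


Build bottom-up:
...a(8)=256, a(9)=512, a(10)=1*512+2*256=1024


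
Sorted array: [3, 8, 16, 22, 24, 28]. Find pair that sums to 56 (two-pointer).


Two pointers: lo=0, hi=5
No pair sums to 56


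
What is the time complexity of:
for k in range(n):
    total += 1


Per nesting level: O(n) = O(n)
Complexity: O(n)


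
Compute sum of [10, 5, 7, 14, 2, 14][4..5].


Prefix sums: [0, 10, 15, 22, 36, 38, 52]
Sum[4..5] = prefix[6] - prefix[4] = 52 - 36 = 16


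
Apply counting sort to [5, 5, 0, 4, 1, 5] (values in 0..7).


Count array: [1, 1, 0, 0, 1, 3, 0, 0]
Reconstruct: [0, 1, 4, 5, 5, 5]


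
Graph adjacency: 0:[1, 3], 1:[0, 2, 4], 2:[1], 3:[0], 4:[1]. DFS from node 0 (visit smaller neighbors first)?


DFS stack-based: start with [0]
Visit order: [0, 1, 2, 4, 3]


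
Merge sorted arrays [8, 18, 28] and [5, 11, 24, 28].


Compare heads, take smaller each step.
Merged: [5, 8, 11, 18, 24, 28, 28]


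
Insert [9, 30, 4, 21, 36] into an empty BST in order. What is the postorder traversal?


Root = 9; build tree by BST insertion.
Postorder traversal: [4, 21, 36, 30, 9]


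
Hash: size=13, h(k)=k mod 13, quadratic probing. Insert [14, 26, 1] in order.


Insertions: 14->slot 1; 26->slot 0; 1->slot 2
Table: [26, 14, 1, None, None, None, None, None, None, None, None, None, None]


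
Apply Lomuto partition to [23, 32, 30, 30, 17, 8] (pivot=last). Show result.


Elements <= 8 go left of pivot.
Result: [8, 32, 30, 30, 17, 23], pivot at index 0


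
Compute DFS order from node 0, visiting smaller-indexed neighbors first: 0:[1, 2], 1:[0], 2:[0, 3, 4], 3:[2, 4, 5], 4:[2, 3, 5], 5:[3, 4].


DFS stack-based: start with [0]
Visit order: [0, 1, 2, 3, 4, 5]


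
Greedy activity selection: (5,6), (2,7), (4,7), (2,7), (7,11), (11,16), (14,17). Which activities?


Greedy: pick earliest-ending, then skip overlaps.
Selected (3 activities): [(5, 6), (7, 11), (11, 16)]


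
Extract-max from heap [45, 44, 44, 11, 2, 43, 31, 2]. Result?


Max = 45
Replace root with last, heapify down
Resulting heap: [44, 11, 44, 2, 2, 43, 31]


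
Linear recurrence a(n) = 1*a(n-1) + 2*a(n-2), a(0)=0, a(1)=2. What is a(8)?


Build bottom-up:
...a(6)=42, a(7)=86, a(8)=1*86+2*42=170


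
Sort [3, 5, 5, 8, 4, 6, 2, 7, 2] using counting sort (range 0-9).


Count array: [0, 0, 2, 1, 1, 2, 1, 1, 1, 0]
Reconstruct: [2, 2, 3, 4, 5, 5, 6, 7, 8]


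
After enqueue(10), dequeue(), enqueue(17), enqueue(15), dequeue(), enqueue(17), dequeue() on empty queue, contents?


enqueue(10) -> [10]
dequeue() returns 10 -> []
enqueue(17) -> [17]
enqueue(15) -> [17, 15]
dequeue() returns 17 -> [15]
enqueue(17) -> [15, 17]
dequeue() returns 15 -> [17]
Final queue (front to back): [17]


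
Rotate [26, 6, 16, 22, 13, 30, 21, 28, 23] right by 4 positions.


Right rotate by 4: [30, 21, 28, 23, 26, 6, 16, 22, 13]


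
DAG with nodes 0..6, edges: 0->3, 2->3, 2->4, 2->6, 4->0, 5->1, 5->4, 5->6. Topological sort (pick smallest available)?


Kahn's algorithm, process smallest node first
Order: [2, 5, 1, 4, 0, 3, 6]


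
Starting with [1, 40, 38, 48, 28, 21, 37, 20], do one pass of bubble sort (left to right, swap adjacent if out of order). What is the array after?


After one pass: [1, 38, 40, 28, 21, 37, 20, 48]


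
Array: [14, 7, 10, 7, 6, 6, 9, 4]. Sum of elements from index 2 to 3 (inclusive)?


Prefix sums: [0, 14, 21, 31, 38, 44, 50, 59, 63]
Sum[2..3] = prefix[4] - prefix[2] = 38 - 21 = 17


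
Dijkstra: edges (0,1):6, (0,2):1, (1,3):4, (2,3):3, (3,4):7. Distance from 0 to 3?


Dijkstra from 0:
Distances: {0: 0, 1: 6, 2: 1, 3: 4, 4: 11}
Shortest distance to 3 = 4, path = [0, 2, 3]


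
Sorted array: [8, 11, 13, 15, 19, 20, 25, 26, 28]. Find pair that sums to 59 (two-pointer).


Two pointers: lo=0, hi=8
No pair sums to 59


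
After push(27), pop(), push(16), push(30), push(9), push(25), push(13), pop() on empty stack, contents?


push(27) -> [27]
pop() returns 27 -> []
push(16) -> [16]
push(30) -> [16, 30]
push(9) -> [16, 30, 9]
push(25) -> [16, 30, 9, 25]
push(13) -> [16, 30, 9, 25, 13]
pop() returns 13 -> [16, 30, 9, 25]
Final stack (bottom to top): [16, 30, 9, 25]


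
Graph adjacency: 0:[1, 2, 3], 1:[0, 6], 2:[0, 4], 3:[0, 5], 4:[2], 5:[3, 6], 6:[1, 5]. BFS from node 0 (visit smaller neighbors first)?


BFS queue: start with [0]
Visit order: [0, 1, 2, 3, 6, 4, 5]


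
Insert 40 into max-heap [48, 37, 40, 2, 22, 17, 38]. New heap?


Append 40: [48, 37, 40, 2, 22, 17, 38, 40]
Bubble up: swap idx 7(40) with idx 3(2); swap idx 3(40) with idx 1(37)
Result: [48, 40, 40, 37, 22, 17, 38, 2]


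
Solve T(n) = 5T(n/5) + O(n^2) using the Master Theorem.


a=5, b=5, c=2. log_5(5)=1 < c=2. Case 3: O(n^c) = O(n^2)
Complexity: O(n^2)


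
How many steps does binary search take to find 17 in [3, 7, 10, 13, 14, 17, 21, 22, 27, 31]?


Search for 17:
[0,9] mid=4 arr[4]=14
[5,9] mid=7 arr[7]=22
[5,6] mid=5 arr[5]=17
Total: 3 comparisons


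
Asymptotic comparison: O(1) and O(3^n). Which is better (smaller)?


constant grows slower than exponential (base 3)
O(1) is asymptotically smaller; O(3^n) grows faster


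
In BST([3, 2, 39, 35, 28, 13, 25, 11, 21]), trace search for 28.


BST root = 3
Search for 28: compare at each node
Path: [3, 39, 35, 28]


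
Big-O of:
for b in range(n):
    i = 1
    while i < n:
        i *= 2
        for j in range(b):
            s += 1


Per nesting level: O(n) * O(log n) * O(n) [triangular over b] = O(n^2 log n)
Complexity: O(n^2 log n)


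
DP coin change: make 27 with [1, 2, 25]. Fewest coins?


dp[0]=0; dp[i]=1+min(dp[i-c] for c in coins)
...dp[22]=11, dp[23]=12, dp[24]=12, dp[25]=1, dp[26]=2, dp[27]=2
Minimum coins for 27 = 2


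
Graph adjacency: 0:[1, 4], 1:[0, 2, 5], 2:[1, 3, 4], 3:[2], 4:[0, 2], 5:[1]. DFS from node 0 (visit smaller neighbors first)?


DFS stack-based: start with [0]
Visit order: [0, 1, 2, 3, 4, 5]


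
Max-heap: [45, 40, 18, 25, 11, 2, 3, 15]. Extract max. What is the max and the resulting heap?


Max = 45
Replace root with last, heapify down
Resulting heap: [40, 25, 18, 15, 11, 2, 3]


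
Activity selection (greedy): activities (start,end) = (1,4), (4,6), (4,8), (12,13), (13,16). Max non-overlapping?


Greedy: pick earliest-ending, then skip overlaps.
Selected (4 activities): [(1, 4), (4, 6), (12, 13), (13, 16)]


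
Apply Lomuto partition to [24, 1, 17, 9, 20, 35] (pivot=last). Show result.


Elements <= 35 go left of pivot.
Result: [24, 1, 17, 9, 20, 35], pivot at index 5


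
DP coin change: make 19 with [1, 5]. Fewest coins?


dp[0]=0; dp[i]=1+min(dp[i-c] for c in coins)
...dp[14]=6, dp[15]=3, dp[16]=4, dp[17]=5, dp[18]=6, dp[19]=7
Minimum coins for 19 = 7


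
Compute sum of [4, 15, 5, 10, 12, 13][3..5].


Prefix sums: [0, 4, 19, 24, 34, 46, 59]
Sum[3..5] = prefix[6] - prefix[3] = 59 - 24 = 35


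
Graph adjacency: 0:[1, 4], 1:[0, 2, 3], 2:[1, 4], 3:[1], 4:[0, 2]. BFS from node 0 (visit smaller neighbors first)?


BFS queue: start with [0]
Visit order: [0, 1, 4, 2, 3]


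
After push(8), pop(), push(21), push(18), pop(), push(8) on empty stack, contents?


push(8) -> [8]
pop() returns 8 -> []
push(21) -> [21]
push(18) -> [21, 18]
pop() returns 18 -> [21]
push(8) -> [21, 8]
Final stack (bottom to top): [21, 8]


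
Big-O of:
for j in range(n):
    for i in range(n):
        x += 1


Per nesting level: O(n) * O(n) = O(n^2)
Complexity: O(n^2)


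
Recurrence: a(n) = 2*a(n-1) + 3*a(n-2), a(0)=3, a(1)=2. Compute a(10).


Build bottom-up:
...a(8)=8203, a(9)=24602, a(10)=2*24602+3*8203=73813


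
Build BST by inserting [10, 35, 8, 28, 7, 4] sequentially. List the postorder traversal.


Root = 10; build tree by BST insertion.
Postorder traversal: [4, 7, 8, 28, 35, 10]


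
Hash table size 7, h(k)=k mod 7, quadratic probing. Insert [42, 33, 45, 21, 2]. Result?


Insertions: 42->slot 0; 33->slot 5; 45->slot 3; 21->slot 1; 2->slot 2
Table: [42, 21, 2, 45, None, 33, None]


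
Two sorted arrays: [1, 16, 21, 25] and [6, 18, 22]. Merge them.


Compare heads, take smaller each step.
Merged: [1, 6, 16, 18, 21, 22, 25]


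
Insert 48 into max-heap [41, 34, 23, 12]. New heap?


Append 48: [41, 34, 23, 12, 48]
Bubble up: swap idx 4(48) with idx 1(34); swap idx 1(48) with idx 0(41)
Result: [48, 41, 23, 12, 34]


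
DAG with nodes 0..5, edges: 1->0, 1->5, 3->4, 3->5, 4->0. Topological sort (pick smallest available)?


Kahn's algorithm, process smallest node first
Order: [1, 2, 3, 4, 0, 5]


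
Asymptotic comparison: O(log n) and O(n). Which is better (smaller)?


logarithmic grows slower than linear
O(log n) is asymptotically smaller; O(n) grows faster


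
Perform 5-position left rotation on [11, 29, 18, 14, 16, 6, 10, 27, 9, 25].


Left rotate by 5: [6, 10, 27, 9, 25, 11, 29, 18, 14, 16]


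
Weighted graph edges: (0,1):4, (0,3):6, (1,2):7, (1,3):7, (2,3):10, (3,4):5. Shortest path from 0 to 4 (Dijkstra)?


Dijkstra from 0:
Distances: {0: 0, 1: 4, 2: 11, 3: 6, 4: 11}
Shortest distance to 4 = 11, path = [0, 3, 4]


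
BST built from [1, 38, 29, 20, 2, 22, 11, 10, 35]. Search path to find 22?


BST root = 1
Search for 22: compare at each node
Path: [1, 38, 29, 20, 22]


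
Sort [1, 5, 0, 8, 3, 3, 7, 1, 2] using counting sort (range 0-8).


Count array: [1, 2, 1, 2, 0, 1, 0, 1, 1]
Reconstruct: [0, 1, 1, 2, 3, 3, 5, 7, 8]


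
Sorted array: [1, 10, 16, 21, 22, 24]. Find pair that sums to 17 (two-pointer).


Two pointers: lo=0, hi=5
Found pair: (1, 16) summing to 17


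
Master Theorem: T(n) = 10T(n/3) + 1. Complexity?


a=10, b=3, c=0. log_3(10)=2.096 > c=0. Case 1: O(n^log_b(a)) = O(n^2.096)
Complexity: O(n^2.096)


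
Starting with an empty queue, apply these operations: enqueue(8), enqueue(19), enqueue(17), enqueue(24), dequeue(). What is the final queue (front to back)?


enqueue(8) -> [8]
enqueue(19) -> [8, 19]
enqueue(17) -> [8, 19, 17]
enqueue(24) -> [8, 19, 17, 24]
dequeue() returns 8 -> [19, 17, 24]
Final queue (front to back): [19, 17, 24]


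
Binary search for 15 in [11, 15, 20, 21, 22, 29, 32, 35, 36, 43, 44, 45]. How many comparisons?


Search for 15:
[0,11] mid=5 arr[5]=29
[0,4] mid=2 arr[2]=20
[0,1] mid=0 arr[0]=11
[1,1] mid=1 arr[1]=15
Total: 4 comparisons


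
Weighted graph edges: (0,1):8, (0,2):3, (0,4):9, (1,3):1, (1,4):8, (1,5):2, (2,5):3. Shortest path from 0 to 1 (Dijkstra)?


Dijkstra from 0:
Distances: {0: 0, 1: 8, 2: 3, 3: 9, 4: 9, 5: 6}
Shortest distance to 1 = 8, path = [0, 1]


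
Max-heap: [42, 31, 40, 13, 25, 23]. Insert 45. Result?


Append 45: [42, 31, 40, 13, 25, 23, 45]
Bubble up: swap idx 6(45) with idx 2(40); swap idx 2(45) with idx 0(42)
Result: [45, 31, 42, 13, 25, 23, 40]


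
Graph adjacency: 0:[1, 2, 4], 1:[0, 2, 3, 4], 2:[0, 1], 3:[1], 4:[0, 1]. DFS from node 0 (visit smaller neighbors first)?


DFS stack-based: start with [0]
Visit order: [0, 1, 2, 3, 4]


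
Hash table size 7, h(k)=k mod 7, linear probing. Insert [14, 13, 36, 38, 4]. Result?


Insertions: 14->slot 0; 13->slot 6; 36->slot 1; 38->slot 3; 4->slot 4
Table: [14, 36, None, 38, 4, None, 13]


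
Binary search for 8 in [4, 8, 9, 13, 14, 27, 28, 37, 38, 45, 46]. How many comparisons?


Search for 8:
[0,10] mid=5 arr[5]=27
[0,4] mid=2 arr[2]=9
[0,1] mid=0 arr[0]=4
[1,1] mid=1 arr[1]=8
Total: 4 comparisons


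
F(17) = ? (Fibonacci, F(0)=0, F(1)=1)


F(n)=F(n-1)+F(n-2)
...F(15)=610, F(16)=987, F(17)=1597


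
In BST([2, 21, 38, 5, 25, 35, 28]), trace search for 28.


BST root = 2
Search for 28: compare at each node
Path: [2, 21, 38, 25, 35, 28]


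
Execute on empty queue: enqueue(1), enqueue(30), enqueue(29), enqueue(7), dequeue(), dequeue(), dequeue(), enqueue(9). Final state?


enqueue(1) -> [1]
enqueue(30) -> [1, 30]
enqueue(29) -> [1, 30, 29]
enqueue(7) -> [1, 30, 29, 7]
dequeue() returns 1 -> [30, 29, 7]
dequeue() returns 30 -> [29, 7]
dequeue() returns 29 -> [7]
enqueue(9) -> [7, 9]
Final queue (front to back): [7, 9]


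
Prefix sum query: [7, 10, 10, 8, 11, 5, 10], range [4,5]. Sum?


Prefix sums: [0, 7, 17, 27, 35, 46, 51, 61]
Sum[4..5] = prefix[6] - prefix[4] = 51 - 35 = 16


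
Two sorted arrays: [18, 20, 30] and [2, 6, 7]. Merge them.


Compare heads, take smaller each step.
Merged: [2, 6, 7, 18, 20, 30]


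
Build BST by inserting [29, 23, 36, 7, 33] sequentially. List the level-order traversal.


Root = 29; build tree by BST insertion.
Level-Order traversal: [29, 23, 36, 7, 33]


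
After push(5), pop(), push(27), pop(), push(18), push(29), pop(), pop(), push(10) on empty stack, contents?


push(5) -> [5]
pop() returns 5 -> []
push(27) -> [27]
pop() returns 27 -> []
push(18) -> [18]
push(29) -> [18, 29]
pop() returns 29 -> [18]
pop() returns 18 -> []
push(10) -> [10]
Final stack (bottom to top): [10]


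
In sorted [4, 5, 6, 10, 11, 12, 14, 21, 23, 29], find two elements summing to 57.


Two pointers: lo=0, hi=9
No pair sums to 57


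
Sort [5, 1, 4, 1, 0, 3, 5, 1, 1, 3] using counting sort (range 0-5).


Count array: [1, 4, 0, 2, 1, 2]
Reconstruct: [0, 1, 1, 1, 1, 3, 3, 4, 5, 5]


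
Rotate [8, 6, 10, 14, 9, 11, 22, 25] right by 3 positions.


Right rotate by 3: [11, 22, 25, 8, 6, 10, 14, 9]


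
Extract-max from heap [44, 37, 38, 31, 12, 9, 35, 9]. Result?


Max = 44
Replace root with last, heapify down
Resulting heap: [38, 37, 35, 31, 12, 9, 9]


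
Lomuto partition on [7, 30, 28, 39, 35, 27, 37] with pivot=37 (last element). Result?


Elements <= 37 go left of pivot.
Result: [7, 30, 28, 35, 27, 37, 39], pivot at index 5


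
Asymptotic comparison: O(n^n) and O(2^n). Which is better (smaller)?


exponential grows slower than n^n
O(2^n) is asymptotically smaller; O(n^n) grows faster


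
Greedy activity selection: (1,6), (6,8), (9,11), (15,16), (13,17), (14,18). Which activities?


Greedy: pick earliest-ending, then skip overlaps.
Selected (4 activities): [(1, 6), (6, 8), (9, 11), (15, 16)]


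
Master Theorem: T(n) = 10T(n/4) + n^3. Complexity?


a=10, b=4, c=3. log_4(10)=1.661 < c=3. Case 3: O(n^c) = O(n^3)
Complexity: O(n^3)


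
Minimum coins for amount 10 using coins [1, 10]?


dp[0]=0; dp[i]=1+min(dp[i-c] for c in coins)
...dp[5]=5, dp[6]=6, dp[7]=7, dp[8]=8, dp[9]=9, dp[10]=1
Minimum coins for 10 = 1


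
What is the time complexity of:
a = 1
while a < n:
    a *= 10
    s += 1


Per nesting level: O(log n) = O(log n)
Complexity: O(log n)


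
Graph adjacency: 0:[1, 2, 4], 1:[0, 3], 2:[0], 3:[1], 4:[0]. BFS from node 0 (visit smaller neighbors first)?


BFS queue: start with [0]
Visit order: [0, 1, 2, 4, 3]


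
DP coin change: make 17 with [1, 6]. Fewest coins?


dp[0]=0; dp[i]=1+min(dp[i-c] for c in coins)
...dp[12]=2, dp[13]=3, dp[14]=4, dp[15]=5, dp[16]=6, dp[17]=7
Minimum coins for 17 = 7


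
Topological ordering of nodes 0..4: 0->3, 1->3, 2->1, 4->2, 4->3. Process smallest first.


Kahn's algorithm, process smallest node first
Order: [0, 4, 2, 1, 3]


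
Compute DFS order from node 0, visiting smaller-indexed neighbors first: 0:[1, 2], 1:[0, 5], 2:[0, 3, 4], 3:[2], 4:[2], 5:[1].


DFS stack-based: start with [0]
Visit order: [0, 1, 5, 2, 3, 4]


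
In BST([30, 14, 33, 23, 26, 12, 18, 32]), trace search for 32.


BST root = 30
Search for 32: compare at each node
Path: [30, 33, 32]


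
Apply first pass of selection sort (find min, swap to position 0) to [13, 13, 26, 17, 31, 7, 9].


After one pass: [7, 13, 26, 17, 31, 13, 9]


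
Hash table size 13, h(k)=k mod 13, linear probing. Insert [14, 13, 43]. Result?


Insertions: 14->slot 1; 13->slot 0; 43->slot 4
Table: [13, 14, None, None, 43, None, None, None, None, None, None, None, None]


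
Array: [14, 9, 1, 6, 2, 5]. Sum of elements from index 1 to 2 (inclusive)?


Prefix sums: [0, 14, 23, 24, 30, 32, 37]
Sum[1..2] = prefix[3] - prefix[1] = 24 - 14 = 10


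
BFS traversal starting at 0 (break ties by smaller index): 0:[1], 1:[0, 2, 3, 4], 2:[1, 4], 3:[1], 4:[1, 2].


BFS queue: start with [0]
Visit order: [0, 1, 2, 3, 4]


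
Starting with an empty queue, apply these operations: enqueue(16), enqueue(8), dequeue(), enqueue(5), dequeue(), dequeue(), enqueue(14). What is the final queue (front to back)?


enqueue(16) -> [16]
enqueue(8) -> [16, 8]
dequeue() returns 16 -> [8]
enqueue(5) -> [8, 5]
dequeue() returns 8 -> [5]
dequeue() returns 5 -> []
enqueue(14) -> [14]
Final queue (front to back): [14]


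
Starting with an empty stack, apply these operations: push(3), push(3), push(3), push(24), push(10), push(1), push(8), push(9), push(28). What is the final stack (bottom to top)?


push(3) -> [3]
push(3) -> [3, 3]
push(3) -> [3, 3, 3]
push(24) -> [3, 3, 3, 24]
push(10) -> [3, 3, 3, 24, 10]
push(1) -> [3, 3, 3, 24, 10, 1]
push(8) -> [3, 3, 3, 24, 10, 1, 8]
push(9) -> [3, 3, 3, 24, 10, 1, 8, 9]
push(28) -> [3, 3, 3, 24, 10, 1, 8, 9, 28]
Final stack (bottom to top): [3, 3, 3, 24, 10, 1, 8, 9, 28]


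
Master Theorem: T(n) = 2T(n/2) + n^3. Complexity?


a=2, b=2, c=3. log_2(2)=1 < c=3. Case 3: O(n^c) = O(n^3)
Complexity: O(n^3)


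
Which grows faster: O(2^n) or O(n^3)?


cubic grows slower than exponential
O(n^3) is asymptotically smaller; O(2^n) grows faster


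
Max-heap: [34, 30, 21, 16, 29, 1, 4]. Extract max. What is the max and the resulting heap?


Max = 34
Replace root with last, heapify down
Resulting heap: [30, 29, 21, 16, 4, 1]


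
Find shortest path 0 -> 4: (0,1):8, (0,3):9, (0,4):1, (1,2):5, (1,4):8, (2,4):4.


Dijkstra from 0:
Distances: {0: 0, 1: 8, 2: 5, 3: 9, 4: 1}
Shortest distance to 4 = 1, path = [0, 4]


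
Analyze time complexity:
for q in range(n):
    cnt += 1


Per nesting level: O(n) = O(n)
Complexity: O(n)


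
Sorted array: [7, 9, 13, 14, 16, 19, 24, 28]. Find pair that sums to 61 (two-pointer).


Two pointers: lo=0, hi=7
No pair sums to 61


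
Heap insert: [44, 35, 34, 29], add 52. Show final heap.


Append 52: [44, 35, 34, 29, 52]
Bubble up: swap idx 4(52) with idx 1(35); swap idx 1(52) with idx 0(44)
Result: [52, 44, 34, 29, 35]


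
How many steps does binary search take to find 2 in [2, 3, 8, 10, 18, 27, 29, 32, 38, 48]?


Search for 2:
[0,9] mid=4 arr[4]=18
[0,3] mid=1 arr[1]=3
[0,0] mid=0 arr[0]=2
Total: 3 comparisons


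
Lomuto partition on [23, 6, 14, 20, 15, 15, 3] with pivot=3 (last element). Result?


Elements <= 3 go left of pivot.
Result: [3, 6, 14, 20, 15, 15, 23], pivot at index 0


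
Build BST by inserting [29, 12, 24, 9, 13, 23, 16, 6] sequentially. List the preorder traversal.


Root = 29; build tree by BST insertion.
Preorder traversal: [29, 12, 9, 6, 24, 13, 23, 16]


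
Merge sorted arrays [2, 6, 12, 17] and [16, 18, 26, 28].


Compare heads, take smaller each step.
Merged: [2, 6, 12, 16, 17, 18, 26, 28]


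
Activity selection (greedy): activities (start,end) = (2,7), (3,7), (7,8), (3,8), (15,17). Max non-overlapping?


Greedy: pick earliest-ending, then skip overlaps.
Selected (3 activities): [(2, 7), (7, 8), (15, 17)]


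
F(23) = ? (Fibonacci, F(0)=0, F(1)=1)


F(n)=F(n-1)+F(n-2)
...F(21)=10946, F(22)=17711, F(23)=28657
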